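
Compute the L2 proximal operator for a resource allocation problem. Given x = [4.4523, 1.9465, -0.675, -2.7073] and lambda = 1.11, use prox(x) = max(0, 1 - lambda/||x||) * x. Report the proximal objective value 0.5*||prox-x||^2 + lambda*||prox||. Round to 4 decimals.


Step 1: Compute ||x||.
||x|| = 5.6033
Step 2: Compute scaling factor.
scale = max(0, 1 - 1.11/5.6033) = 0.8019
Step 3: prox(x) = [3.5703, 1.5609, -0.5413, -2.171]
||prox(x)|| = 4.4933
Step 4: Proximal objective.
0.5*||prox-x||^2 = 0.6161
lambda*||prox|| = 4.9876
Total = 5.6036


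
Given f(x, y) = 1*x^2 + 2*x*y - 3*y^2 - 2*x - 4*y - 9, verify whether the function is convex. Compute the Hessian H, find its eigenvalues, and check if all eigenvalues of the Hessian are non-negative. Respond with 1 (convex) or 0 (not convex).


The Hessian of f(x,y) = 1*x^2 + 2*x*y - 3*y^2 - 2*x - 4*y - 9 is:
H = [[2, 2], [2, -6]]
Trace = 2 - 6 = -4
Determinant = 2*-6 - (2)^2 = -16
Discriminant = (-4)^2 - 4*-16 = 80.0
Eigenvalues: lambda_1 = -6.4721, lambda_2 = 2.4721
The function is not convex.

0


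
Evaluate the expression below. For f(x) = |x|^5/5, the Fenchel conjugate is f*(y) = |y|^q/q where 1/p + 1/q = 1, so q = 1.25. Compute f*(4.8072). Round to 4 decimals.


The conjugate exponent q satisfies 1/p + 1/q = 1.
p = 5, so q = 5/(5 - 1) = 1.25
|y|^q = 4.8072^1.25 = 7.1181
f*(4.8072) = 7.1181 / 1.25 = 5.6945


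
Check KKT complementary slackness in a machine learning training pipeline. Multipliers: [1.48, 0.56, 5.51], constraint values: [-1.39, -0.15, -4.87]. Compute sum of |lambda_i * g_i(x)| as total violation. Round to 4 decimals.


KKT complementary slackness check:
lambda_1 * g_1 = 1.48 * -1.39 = -2.0572
lambda_2 * g_2 = 0.56 * -0.15 = -0.084
lambda_3 * g_3 = 5.51 * -4.87 = -26.8337
Total violation = 2.0572 + 0.084 + 26.8337 = 28.9749


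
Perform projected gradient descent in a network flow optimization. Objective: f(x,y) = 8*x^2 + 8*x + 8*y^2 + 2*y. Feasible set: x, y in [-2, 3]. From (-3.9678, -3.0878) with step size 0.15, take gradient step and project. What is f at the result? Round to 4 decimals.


Step 1: Compute gradient at (-3.9678, -3.0878).
grad_x = 2*8*-3.9678 + 8 = -55.4848
grad_y = 2*8*-3.0878 + 2 = -47.4048
Step 2: Gradient step.
x_raw = -3.9678 - 0.15*-55.4848 = 4.3549
y_raw = -3.0878 - 0.15*-47.4048 = 4.0229
Step 3: Project onto [-2, 3].
x_proj = clip(4.3549) = 3.0
y_proj = clip(4.0229) = 3.0
Step 4: Evaluate f.
f(3.0, 3.0) = 174.0


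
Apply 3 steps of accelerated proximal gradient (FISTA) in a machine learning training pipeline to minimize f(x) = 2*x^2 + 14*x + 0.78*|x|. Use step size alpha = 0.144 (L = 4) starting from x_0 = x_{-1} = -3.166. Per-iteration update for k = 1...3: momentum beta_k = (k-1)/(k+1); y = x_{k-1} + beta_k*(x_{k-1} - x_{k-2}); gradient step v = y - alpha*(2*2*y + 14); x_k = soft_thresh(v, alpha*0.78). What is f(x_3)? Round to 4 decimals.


FISTA on f(x) = 2*x^2 + 14*x + 0.78*|x|
L = 4, alpha = 0.144
Iteration 1: beta = 0.0, y = -3.166 + 0.0*(-3.166 + 3.166) = -3.166
  grad(y) = 1.336, v = y - alpha*grad = -3.3584
  prox(v) = soft_thresh(-3.3584, 0.1123) = -3.2461
Iteration 2: beta = 0.3333, y = -3.2461 + 0.3333*(-3.2461 + 3.166) = -3.2728
  grad(y) = 0.909, v = y - alpha*grad = -3.4036
  prox(v) = soft_thresh(-3.4036, 0.1123) = -3.2913
Iteration 3: beta = 0.5, y = -3.2913 + 0.5*(-3.2913 + 3.2461) = -3.314
  grad(y) = 0.7442, v = y - alpha*grad = -3.4211
  prox(v) = soft_thresh(-3.4211, 0.1123) = -3.3088
f(x_3) = 2*(-3.3088)^2 + 14*(-3.3088) + 0.78*|-3.3088| = -21.846


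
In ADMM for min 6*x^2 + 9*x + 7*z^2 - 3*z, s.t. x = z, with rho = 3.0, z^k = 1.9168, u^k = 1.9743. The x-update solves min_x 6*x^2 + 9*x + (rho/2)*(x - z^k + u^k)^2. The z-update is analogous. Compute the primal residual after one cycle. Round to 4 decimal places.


ADMM iteration with rho = 3.0, z^k = 1.9168, u^k = 1.9743
Step 1: x-update.
Minimize 6*x^2 + 9*x + (3.0/2)*(x - 1.9168 + 1.9743)^2
FOC: (2*6 + 3.0)*x = -9 + 3.0*(1.9168 - 1.9743)
x^{k+1} = -0.6115
Step 2: z-update.
Minimize 7*z^2 - 3*z + (3.0/2)*(-0.6115 - z + 1.9743)^2
FOC: (2*7 + 3.0)*z = 3 + 3.0*(-0.6115 + 1.9743)
z^{k+1} = 0.417
Step 3: u-update.
u^{k+1} = 1.9743 - 0.6115 - 0.417 = 0.9458
Step 4: Primal residual = |-0.6115 - 0.417| = 1.0285


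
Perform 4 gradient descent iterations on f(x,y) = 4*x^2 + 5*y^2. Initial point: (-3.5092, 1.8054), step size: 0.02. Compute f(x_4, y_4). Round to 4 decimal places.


Gradient descent on f(x,y) = 4*x^2 + 5*y^2.
Starting point: (-3.5092, 1.8054), alpha = 0.02
Step 1: grad_x = 2*4*-3.5092 = -28.0736, grad_y = 2*5*1.8054 = 18.054
  x_1 = -3.5092 - 0.02*-28.0736 = -2.9477
  y_1 = 1.8054 - 0.02*18.054 = 1.4443
Step 2: grad_x = 2*4*-2.9477 = -23.5818, grad_y = 2*5*1.4443 = 14.4432
  x_2 = -2.9477 - 0.02*-23.5818 = -2.4761
  y_2 = 1.4443 - 0.02*14.4432 = 1.1555
Step 3: grad_x = 2*4*-2.4761 = -19.8087, grad_y = 2*5*1.1555 = 11.5546
  x_3 = -2.4761 - 0.02*-19.8087 = -2.0799
  y_3 = 1.1555 - 0.02*11.5546 = 0.9244
Step 4: grad_x = 2*4*-2.0799 = -16.6393, grad_y = 2*5*0.9244 = 9.2436
  x_4 = -2.0799 - 0.02*-16.6393 = -1.7471
  y_4 = 0.9244 - 0.02*9.2436 = 0.7395
f(-1.7471, 0.7395) = 4*(-1.7471)^2 + 5*0.7395^2 = 14.9441


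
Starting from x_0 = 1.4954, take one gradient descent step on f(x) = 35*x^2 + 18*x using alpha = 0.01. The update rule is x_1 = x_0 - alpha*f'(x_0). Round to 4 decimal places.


We compute the gradient at x_0 and apply the update.
f'(x) = 70*x + 18
f'(1.4954) = 70*1.4954 + 18 = 122.678
x_1 = 1.4954 - 0.01*122.678 = 0.2686


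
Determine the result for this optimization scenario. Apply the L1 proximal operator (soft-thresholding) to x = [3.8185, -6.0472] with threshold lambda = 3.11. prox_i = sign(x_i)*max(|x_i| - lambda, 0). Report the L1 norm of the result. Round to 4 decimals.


Soft-thresholding with lambda = 3.11:
prox(3.8185) = sign(3.8185)*max(|3.8185| - 3.11, 0) = 0.7085
prox(-6.0472) = sign(-6.0472)*max(|-6.0472| - 3.11, 0) = -2.9372
prox(x) = [0.7085, -2.9372]
||prox(x)||_1 = 0.7085 + 2.9372 = 3.6457


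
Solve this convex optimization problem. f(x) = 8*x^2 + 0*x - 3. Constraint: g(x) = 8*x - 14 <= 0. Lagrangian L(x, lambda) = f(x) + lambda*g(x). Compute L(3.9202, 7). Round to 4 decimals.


Step 1: Evaluate f(x).
f(3.9202) = 8*3.9202^2 + 0*3.9202 - 3 = 119.9437
Step 2: Evaluate g(x).
g(3.9202) = 8*3.9202 - 14 = 17.3616
Step 3: Compute Lagrangian.
L = 119.9437 + 7*17.3616 = 241.4749


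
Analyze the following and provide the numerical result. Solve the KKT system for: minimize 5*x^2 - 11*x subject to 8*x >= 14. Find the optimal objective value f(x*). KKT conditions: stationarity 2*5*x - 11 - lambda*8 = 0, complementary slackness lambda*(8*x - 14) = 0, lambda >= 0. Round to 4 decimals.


Step 1: Try lambda = 0 (constraint inactive).
x_unc = 11/(2*5) = 1.1
Check: 8*1.1 = 8.8 < 14 -- violated!
Step 2: Constraint must be active: 8*x = 14
x* = 14/8 = 1.75
lambda = (2*5*1.75 - 11)/8 = 0.8125
Step 3: Compute optimal value.
f(x*) = 5*1.75^2 - 11*1.75 = -3.9375


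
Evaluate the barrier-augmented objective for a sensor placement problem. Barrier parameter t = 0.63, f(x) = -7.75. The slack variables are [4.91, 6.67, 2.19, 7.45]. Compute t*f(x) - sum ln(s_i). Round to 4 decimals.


Step 1: Compute log-barrier.
ln values: [1.5913, 1.8976, 0.7839, 2.0082]
phi = -(1.5913 + 1.8976 + 0.7839 + 2.0082) = -6.281
Step 2: Compute augmented objective.
t*f(x) = 0.63*-7.75 = -4.8825
Total = -4.8825 - 6.281 = -11.1635


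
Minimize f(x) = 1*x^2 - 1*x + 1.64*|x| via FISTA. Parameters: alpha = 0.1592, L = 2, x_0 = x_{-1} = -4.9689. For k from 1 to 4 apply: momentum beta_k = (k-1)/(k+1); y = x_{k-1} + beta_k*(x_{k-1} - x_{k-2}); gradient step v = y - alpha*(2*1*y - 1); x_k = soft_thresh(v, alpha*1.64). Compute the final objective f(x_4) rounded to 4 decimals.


FISTA on f(x) = 1*x^2 - 1*x + 1.64*|x|
L = 2, alpha = 0.1592
Iteration 1: beta = 0.0, y = -4.9689 + 0.0*(-4.9689 + 4.9689) = -4.9689
  grad(y) = -10.9378, v = y - alpha*grad = -3.2276
  prox(v) = soft_thresh(-3.2276, 0.2611) = -2.9665
Iteration 2: beta = 0.3333, y = -2.9665 + 0.3333*(-2.9665 + 4.9689) = -2.2991
  grad(y) = -5.5981, v = y - alpha*grad = -1.4078
  prox(v) = soft_thresh(-1.4078, 0.2611) = -1.1467
Iteration 3: beta = 0.5, y = -1.1467 + 0.5*(-1.1467 + 2.9665) = -0.2369
  grad(y) = -1.4737, v = y - alpha*grad = -0.0022
  prox(v) = soft_thresh(-0.0022, 0.2611) = 0.0
Iteration 4: beta = 0.6, y = 0.0 + 0.6*(0.0 + 1.1467) = 0.688
  grad(y) = 0.3761, v = y - alpha*grad = 0.6282
  prox(v) = soft_thresh(0.6282, 0.2611) = 0.3671
f(x_4) = 1*0.3671^2 - 1*0.3671 + 1.64*|0.3671| = 0.3697


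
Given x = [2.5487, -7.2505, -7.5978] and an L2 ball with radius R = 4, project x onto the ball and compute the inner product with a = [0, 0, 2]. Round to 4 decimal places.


Step 1: Compute ||x|| (intermediates to 6 decimals).
||x|| = sqrt(2.5487^2 + (-7.2505)^2 + (-7.5978)^2) = 10.807043
Step 2: Project.
Since ||x|| > R, scale = R/||x|| = 4/10.807043 = 0.370129, proj(x) = scale * x
proj(x) = [0.943348, -2.68362, -2.812166]
Step 3: Dot product.
a^T * proj(x) = 0*0.943348 + 0*(-2.68362) + 2*(-2.812166) = -5.6243


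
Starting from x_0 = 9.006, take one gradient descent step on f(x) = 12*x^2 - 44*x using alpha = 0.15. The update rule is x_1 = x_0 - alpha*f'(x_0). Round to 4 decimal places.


We compute the gradient at x_0 and apply the update.
f'(x) = 24*x - 44
f'(9.006) = 24*9.006 - 44 = 172.144
x_1 = 9.006 - 0.15*172.144 = -16.8156


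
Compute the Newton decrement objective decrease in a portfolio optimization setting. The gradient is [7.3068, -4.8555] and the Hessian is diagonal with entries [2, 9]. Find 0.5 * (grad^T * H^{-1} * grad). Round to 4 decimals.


Step 1: H is diagonal, so H^(-1) * g = [3.6534, -0.5395].
Step 2: g^T H^(-1) g = sum_i g_i^2 / H_ii
  = (7.3068)^2/2 + (-4.8555)^2/9
  = 26.6947 + 2.6195 = 29.3142
Step 3: Objective decrease = 0.5 * g^T H^(-1) g = 14.6571


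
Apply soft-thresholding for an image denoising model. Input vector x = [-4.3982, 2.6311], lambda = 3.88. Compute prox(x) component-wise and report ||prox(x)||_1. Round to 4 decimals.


Soft-thresholding with lambda = 3.88:
prox(-4.3982) = sign(-4.3982)*max(|-4.3982| - 3.88, 0) = -0.5182
prox(2.6311) = sign(2.6311)*max(|2.6311| - 3.88, 0) = 0.0
prox(x) = [-0.5182, 0.0]
||prox(x)||_1 = 0.5182 + 0.0 = 0.5182


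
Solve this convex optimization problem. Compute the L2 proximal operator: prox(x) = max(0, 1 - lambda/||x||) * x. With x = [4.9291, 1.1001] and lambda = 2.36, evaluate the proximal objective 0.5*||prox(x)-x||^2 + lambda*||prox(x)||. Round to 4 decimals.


Step 1: Compute ||x||.
||x|| = 5.0504
Step 2: Compute scaling factor.
scale = max(0, 1 - 2.36/5.0504) = 0.5327
Step 3: prox(x) = [2.6258, 0.586]
||prox(x)|| = 2.6904
Step 4: Proximal objective.
0.5*||prox-x||^2 = 2.7848
lambda*||prox|| = 6.3493
Total = 9.1341


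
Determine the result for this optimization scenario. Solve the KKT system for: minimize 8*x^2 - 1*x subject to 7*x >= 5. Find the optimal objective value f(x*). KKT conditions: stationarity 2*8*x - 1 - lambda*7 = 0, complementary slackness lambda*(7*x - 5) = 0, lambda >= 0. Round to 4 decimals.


Step 1: Try lambda = 0 (constraint inactive).
x_unc = 1/(2*8) = 0.0625
Check: 7*0.0625 = 0.4375 < 5 -- violated!
Step 2: Constraint must be active: 7*x = 5
x* = 5/7 = 0.7143 (rounded; the exact value 5/7 is used below)
lambda = (2*8*(5/7) - 1)/7 = 1.4898
Step 3: Compute optimal value.
f(x*) = 8*(5/7)^2 - 1*(5/7) = 3.3673


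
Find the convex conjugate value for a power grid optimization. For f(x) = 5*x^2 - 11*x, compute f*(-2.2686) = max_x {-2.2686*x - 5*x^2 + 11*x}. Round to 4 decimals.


f*(y) = sup_x {y*x - a*x^2 - b*x} = sup_x {(y-b)*x - a*x^2}
FOC: (y - b) - 2a*x = 0 => x* = (y - b)/(2a)
x* = (-2.2686 + 11)/(2*5) = 0.8731
f*(-2.2686) = (y-b)^2/(4a) = (-2.2686 + 11)^2/(4*5)
= 76.2373/20 = 3.8119


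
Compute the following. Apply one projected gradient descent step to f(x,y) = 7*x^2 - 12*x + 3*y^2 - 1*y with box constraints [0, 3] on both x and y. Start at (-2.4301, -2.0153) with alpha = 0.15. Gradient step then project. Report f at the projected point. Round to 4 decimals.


Step 1: Compute gradient at (-2.4301, -2.0153).
grad_x = 2*7*-2.4301 - 12 = -46.0214
grad_y = 2*3*-2.0153 - 1 = -13.0918
Step 2: Gradient step.
x_raw = -2.4301 - 0.15*-46.0214 = 4.4731
y_raw = -2.0153 - 0.15*-13.0918 = -0.0515
Step 3: Project onto [0, 3].
x_proj = clip(4.4731) = 3.0
y_proj = clip(-0.0515) = 0.0
Step 4: Evaluate f.
f(3.0, 0.0) = 27.0


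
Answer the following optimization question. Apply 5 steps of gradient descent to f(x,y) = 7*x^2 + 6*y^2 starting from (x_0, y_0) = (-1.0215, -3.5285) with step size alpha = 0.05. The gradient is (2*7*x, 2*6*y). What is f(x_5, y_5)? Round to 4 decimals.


Gradient descent on f(x,y) = 7*x^2 + 6*y^2.
Starting point: (-1.0215, -3.5285), alpha = 0.05
Step 1: grad_x = 2*7*-1.0215 = -14.301, grad_y = 2*6*-3.5285 = -42.342
  x_1 = -1.0215 - 0.05*-14.301 = -0.3065
  y_1 = -3.5285 - 0.05*-42.342 = -1.4114
Step 2: grad_x = 2*7*-0.3065 = -4.2903, grad_y = 2*6*-1.4114 = -16.9368
  x_2 = -0.3065 - 0.05*-4.2903 = -0.0919
  y_2 = -1.4114 - 0.05*-16.9368 = -0.5646
Step 3: grad_x = 2*7*-0.0919 = -1.2871, grad_y = 2*6*-0.5646 = -6.7747
  x_3 = -0.0919 - 0.05*-1.2871 = -0.0276
  y_3 = -0.5646 - 0.05*-6.7747 = -0.2258
Step 4: grad_x = 2*7*-0.0276 = -0.3861, grad_y = 2*6*-0.2258 = -2.7099
  x_4 = -0.0276 - 0.05*-0.3861 = -0.0083
  y_4 = -0.2258 - 0.05*-2.7099 = -0.0903
Step 5: grad_x = 2*7*-0.0083 = -0.1158, grad_y = 2*6*-0.0903 = -1.084
  x_5 = -0.0083 - 0.05*-0.1158 = -0.0025
  y_5 = -0.0903 - 0.05*-1.084 = -0.0361
f(-0.0025, -0.0361) = 7*(-0.0025)^2 + 6*(-0.0361)^2 = 0.0079


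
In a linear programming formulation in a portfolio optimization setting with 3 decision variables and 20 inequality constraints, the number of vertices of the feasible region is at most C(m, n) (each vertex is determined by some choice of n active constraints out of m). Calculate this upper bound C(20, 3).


Each vertex corresponds to some choice of n active constraints out of m, so the number of vertices is at most C(m, n) = m! / (n!(m-n)!).
m = 20, n = 3
Numerator: 20 * 19 * 18
Denominator: 3! = 6
C(20, 3) = 1140


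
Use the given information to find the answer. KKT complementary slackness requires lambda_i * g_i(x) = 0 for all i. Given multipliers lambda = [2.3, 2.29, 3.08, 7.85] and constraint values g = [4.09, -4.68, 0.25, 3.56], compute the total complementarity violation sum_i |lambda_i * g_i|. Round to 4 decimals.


KKT complementary slackness check:
lambda_1 * g_1 = 2.3 * 4.09 = 9.407
lambda_2 * g_2 = 2.29 * -4.68 = -10.7172
lambda_3 * g_3 = 3.08 * 0.25 = 0.77
lambda_4 * g_4 = 7.85 * 3.56 = 27.946
Total violation = 9.407 + 10.7172 + 0.77 + 27.946 = 48.8402


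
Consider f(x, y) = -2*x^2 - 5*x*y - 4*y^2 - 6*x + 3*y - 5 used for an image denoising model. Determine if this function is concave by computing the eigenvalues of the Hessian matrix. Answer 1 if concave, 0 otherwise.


The Hessian of f(x,y) = -2*x^2 - 5*x*y - 4*y^2 - 6*x + 3*y - 5 is:
H = [[-4, -5], [-5, -8]]
Trace = -4 - 8 = -12
Determinant = -4*-8 - (-5)^2 = 7
Discriminant = (-12)^2 - 4*7 = 116.0
Eigenvalues: lambda_1 = -11.3852, lambda_2 = -0.6148
The function is concave.

1


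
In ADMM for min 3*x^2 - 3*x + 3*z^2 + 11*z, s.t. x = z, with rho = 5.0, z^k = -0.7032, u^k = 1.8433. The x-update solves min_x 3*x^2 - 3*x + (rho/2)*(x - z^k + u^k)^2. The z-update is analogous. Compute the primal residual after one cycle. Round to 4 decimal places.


ADMM iteration with rho = 5.0, z^k = -0.7032, u^k = 1.8433
Step 1: x-update.
Minimize 3*x^2 - 3*x + (5.0/2)*(x + 0.7032 + 1.8433)^2
FOC: (2*3 + 5.0)*x = 3 + 5.0*(-0.7032 - 1.8433)
x^{k+1} = -0.8848
Step 2: z-update.
Minimize 3*z^2 + 11*z + (5.0/2)*(-0.8848 - z + 1.8433)^2
FOC: (2*3 + 5.0)*z = -11 + 5.0*(-0.8848 + 1.8433)
z^{k+1} = -0.5643
Step 3: u-update.
u^{k+1} = 1.8433 - 0.8848 + 0.5643 = 1.5228
Step 4: Primal residual = |-0.8848 + 0.5643| = 0.3205


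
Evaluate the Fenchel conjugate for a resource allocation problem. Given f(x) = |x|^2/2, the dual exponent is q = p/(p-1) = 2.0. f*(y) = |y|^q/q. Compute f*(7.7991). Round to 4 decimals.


The conjugate exponent q satisfies 1/p + 1/q = 1.
p = 2, so q = 2/(2 - 1) = 2.0
|y|^q = 7.7991^2.0 = 60.826
f*(7.7991) = 60.826 / 2.0 = 30.413


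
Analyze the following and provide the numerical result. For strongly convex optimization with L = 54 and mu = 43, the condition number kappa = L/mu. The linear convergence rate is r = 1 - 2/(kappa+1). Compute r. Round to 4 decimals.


Step 1: Compute the condition number.
kappa = L/mu = 54/43 = 1.2558
Step 2: Compute the convergence rate.
r = 1 - 2/(kappa + 1) = 1 - 2*mu/(L + mu) = (L - mu)/(L + mu) = 11/97 = 0.1134


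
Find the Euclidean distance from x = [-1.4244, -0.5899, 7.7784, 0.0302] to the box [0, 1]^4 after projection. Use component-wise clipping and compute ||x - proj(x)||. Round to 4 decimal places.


Project each component onto [0, 1].
clip(-1.4244) = 0.0, clip(-0.5899) = 0.0, clip(7.7784) = 1.0, clip(0.0302) = 0.0302
Projection = [0.0, 0.0, 1.0, 0.0302]
Squared diffs: [2.0289, 0.348, 45.9467, 0.0]
Distance = sqrt(48.3236) = 6.9515


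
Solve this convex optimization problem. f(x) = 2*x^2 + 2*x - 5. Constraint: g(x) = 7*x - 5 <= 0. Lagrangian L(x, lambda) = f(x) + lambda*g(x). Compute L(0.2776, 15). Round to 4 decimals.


Step 1: Evaluate f(x).
f(0.2776) = 2*0.2776^2 + 2*0.2776 - 5 = -4.2907
Step 2: Evaluate g(x).
g(0.2776) = 7*0.2776 - 5 = -3.0568
Step 3: Compute Lagrangian.
L = -4.2907 + 15*-3.0568 = -50.1427


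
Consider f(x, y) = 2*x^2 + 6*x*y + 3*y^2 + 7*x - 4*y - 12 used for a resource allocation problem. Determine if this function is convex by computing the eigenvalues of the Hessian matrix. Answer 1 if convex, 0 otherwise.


The Hessian of f(x,y) = 2*x^2 + 6*x*y + 3*y^2 + 7*x - 4*y - 12 is:
H = [[4, 6], [6, 6]]
Trace = 4 + 6 = 10
Determinant = 4*6 - (6)^2 = -12
Discriminant = (10)^2 - 4*-12 = 148.0
Eigenvalues: lambda_1 = -1.0828, lambda_2 = 11.0828
The function is not convex.

0


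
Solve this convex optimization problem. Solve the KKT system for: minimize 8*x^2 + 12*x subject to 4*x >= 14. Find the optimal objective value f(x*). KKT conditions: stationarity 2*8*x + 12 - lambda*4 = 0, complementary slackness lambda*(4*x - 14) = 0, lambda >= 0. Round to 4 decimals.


Step 1: Try lambda = 0 (constraint inactive).
x_unc = -12/(2*8) = -0.75
Check: 4*-0.75 = -3.0 < 14 -- violated!
Step 2: Constraint must be active: 4*x = 14
x* = 14/4 = 3.5
lambda = (2*8*3.5 + 12)/4 = 17.0
Step 3: Compute optimal value.
f(x*) = 8*3.5^2 + 12*3.5 = 140.0


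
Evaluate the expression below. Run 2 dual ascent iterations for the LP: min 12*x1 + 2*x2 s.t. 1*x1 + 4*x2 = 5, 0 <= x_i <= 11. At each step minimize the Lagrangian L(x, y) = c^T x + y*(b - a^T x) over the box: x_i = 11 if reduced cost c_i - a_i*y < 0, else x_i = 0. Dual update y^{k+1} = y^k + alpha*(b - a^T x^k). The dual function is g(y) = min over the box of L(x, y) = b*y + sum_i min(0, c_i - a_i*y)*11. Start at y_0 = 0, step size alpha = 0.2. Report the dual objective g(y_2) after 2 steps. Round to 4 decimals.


Dual ascent for LP: min 12*x1 + 2*x2, 1*x1 + 4*x2 = 5, 0 <= x_i <= 11
Step 1: y^k = 0.0, reduced costs: (12.0, 2.0)
  x^k = (0.0, 0.0), subgradient = b - a^T x = 5.0
  y^{k+1} = 0.0 + 0.2*5.0 = 1.0
Step 2: y^k = 1.0, reduced costs: (11.0, -2.0)
  x^k = (0.0, 11.0), subgradient = b - a^T x = -39.0
  y^{k+1} = 1.0 + 0.2*-39.0 = -6.8
Dual objective at y_2 = -6.8: reduced costs (18.8, 29.2), box minimizer x = (0.0, 0.0)
g(y_2) = b*y + (c1 - a1*y)*x1 + (c2 - a2*y)*x2 = 5*(-6.8) + 18.8*0.0 + 29.2*0.0 = -34.0 + 0.0 + 0.0 = -34.0


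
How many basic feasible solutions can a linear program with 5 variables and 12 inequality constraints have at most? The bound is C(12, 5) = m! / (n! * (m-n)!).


Each vertex corresponds to some choice of n active constraints out of m, so the number of vertices is at most C(m, n) = m! / (n!(m-n)!).
m = 12, n = 5
Numerator: 12 * 11 * 10 * 9 * 8
Denominator: 5! = 120
C(12, 5) = 792


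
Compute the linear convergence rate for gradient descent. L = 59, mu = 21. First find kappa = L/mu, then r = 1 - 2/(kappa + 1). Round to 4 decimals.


Step 1: Compute the condition number.
kappa = L/mu = 59/21 = 2.8095
Step 2: Compute the convergence rate.
r = 1 - 2/(kappa + 1) = 1 - 2*mu/(L + mu) = (L - mu)/(L + mu) = 38/80 = 0.475


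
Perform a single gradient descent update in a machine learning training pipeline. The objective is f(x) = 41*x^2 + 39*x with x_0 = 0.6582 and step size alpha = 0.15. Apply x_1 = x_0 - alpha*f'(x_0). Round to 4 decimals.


We compute the gradient at x_0 and apply the update.
f'(x) = 82*x + 39
f'(0.6582) = 82*0.6582 + 39 = 92.9724
x_1 = 0.6582 - 0.15*92.9724 = -13.2877


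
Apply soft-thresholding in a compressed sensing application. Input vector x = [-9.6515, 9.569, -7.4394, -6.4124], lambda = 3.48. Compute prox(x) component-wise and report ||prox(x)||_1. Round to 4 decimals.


Soft-thresholding with lambda = 3.48:
prox(-9.6515) = sign(-9.6515)*max(|-9.6515| - 3.48, 0) = -6.1715
prox(9.569) = sign(9.569)*max(|9.569| - 3.48, 0) = 6.089
prox(-7.4394) = sign(-7.4394)*max(|-7.4394| - 3.48, 0) = -3.9594
prox(-6.4124) = sign(-6.4124)*max(|-6.4124| - 3.48, 0) = -2.9324
prox(x) = [-6.1715, 6.089, -3.9594, -2.9324]
||prox(x)||_1 = 6.1715 + 6.089 + 3.9594 + 2.9324 = 19.1523


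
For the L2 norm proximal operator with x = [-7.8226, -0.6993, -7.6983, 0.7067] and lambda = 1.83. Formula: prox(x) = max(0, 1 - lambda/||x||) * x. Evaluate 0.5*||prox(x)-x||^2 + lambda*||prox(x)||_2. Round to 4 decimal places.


Step 1: Compute ||x||.
||x|| = 11.0202
Step 2: Compute scaling factor.
scale = max(0, 1 - 1.83/11.0202) = 0.8339
Step 3: prox(x) = [-6.5236, -0.5832, -6.4199, 0.5893]
||prox(x)|| = 9.1902
Step 4: Proximal objective.
0.5*||prox-x||^2 = 1.6745
lambda*||prox|| = 16.8181
Total = 18.4926


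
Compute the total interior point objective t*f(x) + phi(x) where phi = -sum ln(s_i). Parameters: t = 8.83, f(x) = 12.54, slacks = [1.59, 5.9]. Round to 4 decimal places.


Step 1: Compute log-barrier.
ln values: [0.4637, 1.775]
phi = -(0.4637 + 1.775) = -2.2387
Step 2: Compute augmented objective.
t*f(x) = 8.83*12.54 = 110.7282
Total = 110.7282 - 2.2387 = 108.4895


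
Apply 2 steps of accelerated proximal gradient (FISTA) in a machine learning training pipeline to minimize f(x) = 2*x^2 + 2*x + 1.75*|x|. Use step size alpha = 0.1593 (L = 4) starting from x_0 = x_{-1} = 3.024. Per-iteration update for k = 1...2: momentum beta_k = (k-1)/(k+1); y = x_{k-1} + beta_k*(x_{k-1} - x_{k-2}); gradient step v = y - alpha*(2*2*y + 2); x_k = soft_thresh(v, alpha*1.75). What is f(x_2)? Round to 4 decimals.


FISTA on f(x) = 2*x^2 + 2*x + 1.75*|x|
L = 4, alpha = 0.1593
Iteration 1: beta = 0.0, y = 3.024 + 0.0*(3.024 - 3.024) = 3.024
  grad(y) = 14.096, v = y - alpha*grad = 0.7785
  prox(v) = soft_thresh(0.7785, 0.2788) = 0.4997
Iteration 2: beta = 0.3333, y = 0.4997 + 0.3333*(0.4997 - 3.024) = -0.3417
  grad(y) = 0.6332, v = y - alpha*grad = -0.4426
  prox(v) = soft_thresh(-0.4426, 0.2788) = -0.1638
f(x_2) = 2*(-0.1638)^2 + 2*(-0.1638) + 1.75*|-0.1638| = 0.0127


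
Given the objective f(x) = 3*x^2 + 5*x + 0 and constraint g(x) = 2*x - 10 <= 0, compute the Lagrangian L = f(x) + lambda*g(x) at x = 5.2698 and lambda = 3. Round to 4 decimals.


Step 1: Evaluate f(x).
f(5.2698) = 3*5.2698^2 + 5*5.2698 + 0 = 109.6614
Step 2: Evaluate g(x).
g(5.2698) = 2*5.2698 - 10 = 0.5396
Step 3: Compute Lagrangian.
L = 109.6614 + 3*0.5396 = 111.2802


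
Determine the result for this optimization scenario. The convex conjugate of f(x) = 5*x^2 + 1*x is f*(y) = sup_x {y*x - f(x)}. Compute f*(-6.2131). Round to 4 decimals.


f*(y) = sup_x {y*x - a*x^2 - b*x} = sup_x {(y-b)*x - a*x^2}
FOC: (y - b) - 2a*x = 0 => x* = (y - b)/(2a)
x* = (-6.2131 - 1)/(2*5) = -0.7213
f*(-6.2131) = (y-b)^2/(4a) = (-6.2131 - 1)^2/(4*5)
= 52.0288/20 = 2.6014


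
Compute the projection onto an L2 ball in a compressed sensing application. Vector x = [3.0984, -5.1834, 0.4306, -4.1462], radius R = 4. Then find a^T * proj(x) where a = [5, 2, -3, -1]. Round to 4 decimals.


Step 1: Compute ||x|| (intermediates to 6 decimals).
||x|| = sqrt(3.0984^2 + (-5.1834)^2 + 0.4306^2 + (-4.1462)^2) = 7.337855
Step 2: Project.
Since ||x|| > R, scale = R/||x|| = 4/7.337855 = 0.545118, proj(x) = scale * x
proj(x) = [1.688994, -2.825565, 0.234728, -2.260168]
Step 3: Dot product.
a^T * proj(x) = 5*1.688994 + 2*(-2.825565) - 3*0.234728 - 1*(-2.260168) = 4.3498


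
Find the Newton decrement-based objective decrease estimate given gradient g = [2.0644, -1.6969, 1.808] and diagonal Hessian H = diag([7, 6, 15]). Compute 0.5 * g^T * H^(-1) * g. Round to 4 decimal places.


Step 1: H is diagonal, so H^(-1) * g = [0.2949, -0.2828, 0.1205].
Step 2: g^T H^(-1) g = sum_i g_i^2 / H_ii
  = (2.0644)^2/7 + (-1.6969)^2/6 + (1.808)^2/15
  = 0.6088 + 0.4799 + 0.2179 = 1.3067
Step 3: Objective decrease = 0.5 * g^T H^(-1) g = 0.6533


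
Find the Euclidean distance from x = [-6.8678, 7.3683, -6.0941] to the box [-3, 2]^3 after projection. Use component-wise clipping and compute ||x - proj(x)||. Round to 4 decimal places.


Project each component onto [-3, 2].
clip(-6.8678) = -3.0, clip(7.3683) = 2.0, clip(-6.0941) = -3.0
Projection = [-3.0, 2.0, -3.0]
Squared diffs: [14.9599, 28.8186, 9.5735]
Distance = sqrt(53.352) = 7.3042


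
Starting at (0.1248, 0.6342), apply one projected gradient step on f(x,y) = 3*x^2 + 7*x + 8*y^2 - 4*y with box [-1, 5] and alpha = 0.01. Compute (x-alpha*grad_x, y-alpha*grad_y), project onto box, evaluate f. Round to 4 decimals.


Step 1: Compute gradient at (0.1248, 0.6342).
grad_x = 2*3*0.1248 + 7 = 7.7488
grad_y = 2*8*0.6342 - 4 = 6.1472
Step 2: Gradient step.
x_raw = 0.1248 - 0.01*7.7488 = 0.0473
y_raw = 0.6342 - 0.01*6.1472 = 0.5727
Step 3: Project onto [-1, 5].
x_proj = clip(0.0473) = 0.0473
y_proj = clip(0.5727) = 0.5727
Step 4: Evaluate f.
f(0.0473, 0.5727) = 0.6711


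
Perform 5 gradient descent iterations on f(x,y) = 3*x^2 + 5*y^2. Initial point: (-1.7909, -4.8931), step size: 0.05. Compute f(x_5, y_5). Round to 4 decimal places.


Gradient descent on f(x,y) = 3*x^2 + 5*y^2.
Starting point: (-1.7909, -4.8931), alpha = 0.05
Step 1: grad_x = 2*3*-1.7909 = -10.7454, grad_y = 2*5*-4.8931 = -48.931
  x_1 = -1.7909 - 0.05*-10.7454 = -1.2536
  y_1 = -4.8931 - 0.05*-48.931 = -2.4466
Step 2: grad_x = 2*3*-1.2536 = -7.5218, grad_y = 2*5*-2.4466 = -24.4655
  x_2 = -1.2536 - 0.05*-7.5218 = -0.8775
  y_2 = -2.4466 - 0.05*-24.4655 = -1.2233
Step 3: grad_x = 2*3*-0.8775 = -5.2652, grad_y = 2*5*-1.2233 = -12.2328
  x_3 = -0.8775 - 0.05*-5.2652 = -0.6143
  y_3 = -1.2233 - 0.05*-12.2328 = -0.6116
Step 4: grad_x = 2*3*-0.6143 = -3.6857, grad_y = 2*5*-0.6116 = -6.1164
  x_4 = -0.6143 - 0.05*-3.6857 = -0.43
  y_4 = -0.6116 - 0.05*-6.1164 = -0.3058
Step 5: grad_x = 2*3*-0.43 = -2.58, grad_y = 2*5*-0.3058 = -3.0582
  x_5 = -0.43 - 0.05*-2.58 = -0.301
  y_5 = -0.3058 - 0.05*-3.0582 = -0.1529
f(-0.301, -0.1529) = 3*(-0.301)^2 + 5*(-0.1529)^2 = 0.3887


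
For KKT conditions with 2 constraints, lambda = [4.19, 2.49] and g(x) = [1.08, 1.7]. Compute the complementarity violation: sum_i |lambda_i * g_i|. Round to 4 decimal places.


KKT complementary slackness check:
lambda_1 * g_1 = 4.19 * 1.08 = 4.5252
lambda_2 * g_2 = 2.49 * 1.7 = 4.233
Total violation = 4.5252 + 4.233 = 8.7582


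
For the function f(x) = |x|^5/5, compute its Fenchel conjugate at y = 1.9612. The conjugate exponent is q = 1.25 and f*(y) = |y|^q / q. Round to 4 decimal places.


The conjugate exponent q satisfies 1/p + 1/q = 1.
p = 5, so q = 5/(5 - 1) = 1.25
|y|^q = 1.9612^1.25 = 2.3209
f*(1.9612) = 2.3209 / 1.25 = 1.8567


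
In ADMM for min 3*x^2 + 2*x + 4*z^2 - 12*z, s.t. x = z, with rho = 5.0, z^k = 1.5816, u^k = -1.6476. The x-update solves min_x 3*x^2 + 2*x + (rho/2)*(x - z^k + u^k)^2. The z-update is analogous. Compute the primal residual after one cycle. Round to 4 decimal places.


ADMM iteration with rho = 5.0, z^k = 1.5816, u^k = -1.6476
Step 1: x-update.
Minimize 3*x^2 + 2*x + (5.0/2)*(x - 1.5816 - 1.6476)^2
FOC: (2*3 + 5.0)*x = -2 + 5.0*(1.5816 + 1.6476)
x^{k+1} = 1.286
Step 2: z-update.
Minimize 4*z^2 - 12*z + (5.0/2)*(1.286 - z - 1.6476)^2
FOC: (2*4 + 5.0)*z = 12 + 5.0*(1.286 - 1.6476)
z^{k+1} = 0.784
Step 3: u-update.
u^{k+1} = -1.6476 + 1.286 - 0.784 = -1.1456
Step 4: Primal residual = |1.286 - 0.784| = 0.502


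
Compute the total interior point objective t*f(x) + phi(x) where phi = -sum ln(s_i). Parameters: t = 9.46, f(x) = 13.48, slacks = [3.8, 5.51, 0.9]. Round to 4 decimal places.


Step 1: Compute log-barrier.
ln values: [1.335, 1.7066, -0.1054]
phi = -(1.335 + 1.7066 - 0.1054) = -2.9362
Step 2: Compute augmented objective.
t*f(x) = 9.46*13.48 = 127.5208
Total = 127.5208 - 2.9362 = 124.5846


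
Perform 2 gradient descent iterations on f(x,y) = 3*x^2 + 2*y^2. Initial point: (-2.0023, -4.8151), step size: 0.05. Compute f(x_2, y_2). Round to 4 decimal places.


Gradient descent on f(x,y) = 3*x^2 + 2*y^2.
Starting point: (-2.0023, -4.8151), alpha = 0.05
Step 1: grad_x = 2*3*-2.0023 = -12.0138, grad_y = 2*2*-4.8151 = -19.2604
  x_1 = -2.0023 - 0.05*-12.0138 = -1.4016
  y_1 = -4.8151 - 0.05*-19.2604 = -3.8521
Step 2: grad_x = 2*3*-1.4016 = -8.4097, grad_y = 2*2*-3.8521 = -15.4083
  x_2 = -1.4016 - 0.05*-8.4097 = -0.9811
  y_2 = -3.8521 - 0.05*-15.4083 = -3.0817
f(-0.9811, -3.0817) = 3*(-0.9811)^2 + 2*(-3.0817)^2 = 21.8811


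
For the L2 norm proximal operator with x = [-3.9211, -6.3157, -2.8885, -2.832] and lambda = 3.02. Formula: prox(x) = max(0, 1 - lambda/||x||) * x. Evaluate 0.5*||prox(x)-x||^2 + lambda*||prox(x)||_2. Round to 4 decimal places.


Step 1: Compute ||x||.
||x|| = 8.4633
Step 2: Compute scaling factor.
scale = max(0, 1 - 3.02/8.4633) = 0.6432
Step 3: prox(x) = [-2.5219, -4.062, -1.8578, -1.8214]
||prox(x)|| = 5.4433
Step 4: Proximal objective.
0.5*||prox-x||^2 = 4.5602
lambda*||prox|| = 16.4388
Total = 20.9988


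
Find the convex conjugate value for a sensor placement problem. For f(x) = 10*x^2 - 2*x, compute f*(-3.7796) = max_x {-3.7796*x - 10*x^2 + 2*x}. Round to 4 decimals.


f*(y) = sup_x {y*x - a*x^2 - b*x} = sup_x {(y-b)*x - a*x^2}
FOC: (y - b) - 2a*x = 0 => x* = (y - b)/(2a)
x* = (-3.7796 + 2)/(2*10) = -0.089
f*(-3.7796) = (y-b)^2/(4a) = (-3.7796 + 2)^2/(4*10)
= 3.167/40 = 0.0792


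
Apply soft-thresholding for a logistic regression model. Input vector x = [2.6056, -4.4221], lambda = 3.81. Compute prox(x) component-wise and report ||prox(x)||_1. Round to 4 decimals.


Soft-thresholding with lambda = 3.81:
prox(2.6056) = sign(2.6056)*max(|2.6056| - 3.81, 0) = 0.0
prox(-4.4221) = sign(-4.4221)*max(|-4.4221| - 3.81, 0) = -0.6121
prox(x) = [0.0, -0.6121]
||prox(x)||_1 = 0.0 + 0.6121 = 0.6121


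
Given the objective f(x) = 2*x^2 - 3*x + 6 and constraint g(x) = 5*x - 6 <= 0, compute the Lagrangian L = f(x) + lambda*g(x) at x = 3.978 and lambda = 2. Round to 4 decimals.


Step 1: Evaluate f(x).
f(3.978) = 2*3.978^2 - 3*3.978 + 6 = 25.715
Step 2: Evaluate g(x).
g(3.978) = 5*3.978 - 6 = 13.89
Step 3: Compute Lagrangian.
L = 25.715 + 2*13.89 = 53.495


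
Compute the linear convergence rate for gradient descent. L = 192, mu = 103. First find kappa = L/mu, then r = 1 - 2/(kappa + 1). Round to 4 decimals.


Step 1: Compute the condition number.
kappa = L/mu = 192/103 = 1.8641
Step 2: Compute the convergence rate.
r = 1 - 2/(kappa + 1) = 1 - 2*mu/(L + mu) = (L - mu)/(L + mu) = 89/295 = 0.3017


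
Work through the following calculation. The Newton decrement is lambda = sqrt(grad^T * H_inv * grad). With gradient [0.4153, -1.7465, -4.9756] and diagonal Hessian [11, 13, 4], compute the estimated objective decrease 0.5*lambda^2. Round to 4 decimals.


Step 1: H is diagonal, so H^(-1) * g = [0.0378, -0.1343, -1.2439].
Step 2: g^T H^(-1) g = sum_i g_i^2 / H_ii
  = (0.4153)^2/11 + (-1.7465)^2/13 + (-4.9756)^2/4
  = 0.0157 + 0.2346 + 6.1891 = 6.4395
Step 3: Objective decrease = 0.5 * g^T H^(-1) g = 3.2197


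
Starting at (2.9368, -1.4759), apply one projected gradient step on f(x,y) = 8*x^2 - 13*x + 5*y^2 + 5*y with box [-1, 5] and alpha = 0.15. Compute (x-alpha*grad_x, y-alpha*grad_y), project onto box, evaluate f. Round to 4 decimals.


Step 1: Compute gradient at (2.9368, -1.4759).
grad_x = 2*8*2.9368 - 13 = 33.9888
grad_y = 2*5*-1.4759 + 5 = -9.759
Step 2: Gradient step.
x_raw = 2.9368 - 0.15*33.9888 = -2.1615
y_raw = -1.4759 - 0.15*-9.759 = -0.0121
Step 3: Project onto [-1, 5].
x_proj = clip(-2.1615) = -1.0
y_proj = clip(-0.0121) = -0.0121
Step 4: Evaluate f.
f(-1.0, -0.0121) = 20.9405


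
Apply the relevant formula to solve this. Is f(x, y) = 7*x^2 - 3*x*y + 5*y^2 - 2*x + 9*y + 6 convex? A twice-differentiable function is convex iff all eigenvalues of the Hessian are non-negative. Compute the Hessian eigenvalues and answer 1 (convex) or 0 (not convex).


The Hessian of f(x,y) = 7*x^2 - 3*x*y + 5*y^2 - 2*x + 9*y + 6 is:
H = [[14, -3], [-3, 10]]
Trace = 14 + 10 = 24
Determinant = 14*10 - (-3)^2 = 131
Discriminant = (24)^2 - 4*131 = 52.0
Eigenvalues: lambda_1 = 8.3944, lambda_2 = 15.6056
The function is convex.

1


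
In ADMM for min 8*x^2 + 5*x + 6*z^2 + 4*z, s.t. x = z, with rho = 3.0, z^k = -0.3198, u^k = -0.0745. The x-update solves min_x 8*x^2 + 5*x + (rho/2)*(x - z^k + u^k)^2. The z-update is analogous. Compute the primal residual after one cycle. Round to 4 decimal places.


ADMM iteration with rho = 3.0, z^k = -0.3198, u^k = -0.0745
Step 1: x-update.
Minimize 8*x^2 + 5*x + (3.0/2)*(x + 0.3198 - 0.0745)^2
FOC: (2*8 + 3.0)*x = -5 + 3.0*(-0.3198 + 0.0745)
x^{k+1} = -0.3019
Step 2: z-update.
Minimize 6*z^2 + 4*z + (3.0/2)*(-0.3019 - z - 0.0745)^2
FOC: (2*6 + 3.0)*z = -4 + 3.0*(-0.3019 - 0.0745)
z^{k+1} = -0.3419
Step 3: u-update.
u^{k+1} = -0.0745 - 0.3019 + 0.3419 = -0.0344
Step 4: Primal residual = |-0.3019 + 0.3419| = 0.0401


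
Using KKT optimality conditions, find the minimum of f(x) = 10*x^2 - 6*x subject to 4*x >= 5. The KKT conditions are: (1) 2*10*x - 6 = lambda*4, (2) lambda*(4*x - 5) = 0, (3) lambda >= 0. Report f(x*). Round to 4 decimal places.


Step 1: Try lambda = 0 (constraint inactive).
x_unc = 6/(2*10) = 0.3
Check: 4*0.3 = 1.2 < 5 -- violated!
Step 2: Constraint must be active: 4*x = 5
x* = 5/4 = 1.25
lambda = (2*10*1.25 - 6)/4 = 4.75
Step 3: Compute optimal value.
f(x*) = 10*1.25^2 - 6*1.25 = 8.125


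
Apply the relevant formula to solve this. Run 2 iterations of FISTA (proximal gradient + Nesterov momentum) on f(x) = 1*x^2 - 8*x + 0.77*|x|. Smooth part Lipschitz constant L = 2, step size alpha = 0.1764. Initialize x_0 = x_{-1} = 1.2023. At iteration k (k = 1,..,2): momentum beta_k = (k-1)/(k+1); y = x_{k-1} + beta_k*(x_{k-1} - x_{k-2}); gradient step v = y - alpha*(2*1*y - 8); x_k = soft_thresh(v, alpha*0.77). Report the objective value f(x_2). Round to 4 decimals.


FISTA on f(x) = 1*x^2 - 8*x + 0.77*|x|
L = 2, alpha = 0.1764
Iteration 1: beta = 0.0, y = 1.2023 + 0.0*(1.2023 - 1.2023) = 1.2023
  grad(y) = -5.5954, v = y - alpha*grad = 2.1893
  prox(v) = soft_thresh(2.1893, 0.1358) = 2.0535
Iteration 2: beta = 0.3333, y = 2.0535 + 0.3333*(2.0535 - 1.2023) = 2.3372
  grad(y) = -3.3255, v = y - alpha*grad = 2.9239
  prox(v) = soft_thresh(2.9239, 0.1358) = 2.788
f(x_2) = 1*2.788^2 - 8*2.788 + 0.77*|2.788| = -12.3843


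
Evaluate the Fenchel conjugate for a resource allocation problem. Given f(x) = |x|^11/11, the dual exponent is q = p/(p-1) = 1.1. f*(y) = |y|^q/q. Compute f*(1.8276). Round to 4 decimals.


The conjugate exponent q satisfies 1/p + 1/q = 1.
p = 11, so q = 11/(11 - 1) = 1.1
|y|^q = 1.8276^1.1 = 1.9412
f*(1.8276) = 1.9412 / 1.1 = 1.7647


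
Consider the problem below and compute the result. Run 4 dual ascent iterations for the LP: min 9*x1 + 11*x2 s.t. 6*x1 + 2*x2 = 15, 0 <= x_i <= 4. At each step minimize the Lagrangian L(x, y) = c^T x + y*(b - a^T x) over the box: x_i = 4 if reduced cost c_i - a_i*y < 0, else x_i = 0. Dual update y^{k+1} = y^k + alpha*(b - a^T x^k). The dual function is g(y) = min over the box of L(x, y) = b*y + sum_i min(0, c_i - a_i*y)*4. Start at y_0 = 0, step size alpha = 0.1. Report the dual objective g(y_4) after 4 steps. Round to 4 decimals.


Dual ascent for LP: min 9*x1 + 11*x2, 6*x1 + 2*x2 = 15, 0 <= x_i <= 4
Step 1: y^k = 0.0, reduced costs: (9.0, 11.0)
  x^k = (0.0, 0.0), subgradient = b - a^T x = 15.0
  y^{k+1} = 0.0 + 0.1*15.0 = 1.5
Step 2: y^k = 1.5, reduced costs: (0.0, 8.0)
  x^k = (0.0, 0.0), subgradient = b - a^T x = 15.0
  y^{k+1} = 1.5 + 0.1*15.0 = 3.0
Step 3: y^k = 3.0, reduced costs: (-9.0, 5.0)
  x^k = (4.0, 0.0), subgradient = b - a^T x = -9.0
  y^{k+1} = 3.0 + 0.1*-9.0 = 2.1
Step 4: y^k = 2.1, reduced costs: (-3.6, 6.8)
  x^k = (4.0, 0.0), subgradient = b - a^T x = -9.0
  y^{k+1} = 2.1 + 0.1*-9.0 = 1.2
Dual objective at y_4 = 1.2: reduced costs (1.8, 8.6), box minimizer x = (0.0, 0.0)
g(y_4) = b*y + (c1 - a1*y)*x1 + (c2 - a2*y)*x2 = 15*1.2 + 1.8*0.0 + 8.6*0.0 = 18.0 + 0.0 + 0.0 = 18.0


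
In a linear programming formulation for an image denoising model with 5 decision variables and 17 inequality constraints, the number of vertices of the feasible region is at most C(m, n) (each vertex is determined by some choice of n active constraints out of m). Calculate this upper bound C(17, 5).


Each vertex corresponds to some choice of n active constraints out of m, so the number of vertices is at most C(m, n) = m! / (n!(m-n)!).
m = 17, n = 5
Numerator: 17 * 16 * 15 * 14 * 13
Denominator: 5! = 120
C(17, 5) = 6188


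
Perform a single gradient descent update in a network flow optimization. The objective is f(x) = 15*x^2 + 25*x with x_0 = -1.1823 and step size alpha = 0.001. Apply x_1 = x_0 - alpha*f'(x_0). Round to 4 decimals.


We compute the gradient at x_0 and apply the update.
f'(x) = 30*x + 25
f'(-1.1823) = 30*-1.1823 + 25 = -10.469
x_1 = -1.1823 - 0.001*-10.469 = -1.1718


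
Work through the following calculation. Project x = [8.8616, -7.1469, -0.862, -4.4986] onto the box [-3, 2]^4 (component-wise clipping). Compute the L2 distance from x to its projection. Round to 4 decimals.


Project each component onto [-3, 2].
clip(8.8616) = 2.0, clip(-7.1469) = -3.0, clip(-0.862) = -0.862, clip(-4.4986) = -3.0
Projection = [2.0, -3.0, -0.862, -3.0]
Squared diffs: [47.0816, 17.1968, 0.0, 2.2458]
Distance = sqrt(66.5242) = 8.1562


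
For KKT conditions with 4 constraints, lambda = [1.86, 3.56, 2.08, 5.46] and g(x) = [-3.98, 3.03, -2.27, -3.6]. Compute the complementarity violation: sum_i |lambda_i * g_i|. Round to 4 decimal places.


KKT complementary slackness check:
lambda_1 * g_1 = 1.86 * -3.98 = -7.4028
lambda_2 * g_2 = 3.56 * 3.03 = 10.7868
lambda_3 * g_3 = 2.08 * -2.27 = -4.7216
lambda_4 * g_4 = 5.46 * -3.6 = -19.656
Total violation = 7.4028 + 10.7868 + 4.7216 + 19.656 = 42.5672


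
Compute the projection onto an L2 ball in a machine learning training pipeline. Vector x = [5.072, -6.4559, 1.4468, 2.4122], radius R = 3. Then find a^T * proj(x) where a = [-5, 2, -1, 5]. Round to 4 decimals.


Step 1: Compute ||x|| (intermediates to 6 decimals).
||x|| = sqrt(5.072^2 + (-6.4559)^2 + 1.4468^2 + 2.4122^2) = 8.678466
Step 2: Project.
Since ||x|| > R, scale = R/||x|| = 3/8.678466 = 0.345683, proj(x) = scale * x
proj(x) = [1.753304, -2.231695, 0.500134, 0.833857]
Step 3: Dot product.
a^T * proj(x) = -5*1.753304 + 2*(-2.231695) - 1*0.500134 + 5*0.833857 = -9.5608


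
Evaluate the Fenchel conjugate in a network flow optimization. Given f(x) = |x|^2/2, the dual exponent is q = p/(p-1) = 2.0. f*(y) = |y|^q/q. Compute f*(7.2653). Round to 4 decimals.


The conjugate exponent q satisfies 1/p + 1/q = 1.
p = 2, so q = 2/(2 - 1) = 2.0
|y|^q = 7.2653^2.0 = 52.7846
f*(7.2653) = 52.7846 / 2.0 = 26.3923


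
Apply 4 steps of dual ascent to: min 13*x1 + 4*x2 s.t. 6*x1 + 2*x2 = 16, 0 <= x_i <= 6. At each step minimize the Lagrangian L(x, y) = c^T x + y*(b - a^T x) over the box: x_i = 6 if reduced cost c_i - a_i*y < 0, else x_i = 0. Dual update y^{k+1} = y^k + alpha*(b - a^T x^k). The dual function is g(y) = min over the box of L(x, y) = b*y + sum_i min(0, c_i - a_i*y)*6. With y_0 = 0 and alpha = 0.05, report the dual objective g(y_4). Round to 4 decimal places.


Dual ascent for LP: min 13*x1 + 4*x2, 6*x1 + 2*x2 = 16, 0 <= x_i <= 6
Step 1: y^k = 0.0, reduced costs: (13.0, 4.0)
  x^k = (0.0, 0.0), subgradient = b - a^T x = 16.0
  y^{k+1} = 0.0 + 0.05*16.0 = 0.8
Step 2: y^k = 0.8, reduced costs: (8.2, 2.4)
  x^k = (0.0, 0.0), subgradient = b - a^T x = 16.0
  y^{k+1} = 0.8 + 0.05*16.0 = 1.6
Step 3: y^k = 1.6, reduced costs: (3.4, 0.8)
  x^k = (0.0, 0.0), subgradient = b - a^T x = 16.0
  y^{k+1} = 1.6 + 0.05*16.0 = 2.4
Step 4: y^k = 2.4, reduced costs: (-1.4, -0.8)
  x^k = (6.0, 6.0), subgradient = b - a^T x = -32.0
  y^{k+1} = 2.4 + 0.05*-32.0 = 0.8
Dual objective at y_4 = 0.8: reduced costs (8.2, 2.4), box minimizer x = (0.0, 0.0)
g(y_4) = b*y + (c1 - a1*y)*x1 + (c2 - a2*y)*x2 = 16*0.8 + 8.2*0.0 + 2.4*0.0 = 12.8 + 0.0 + 0.0 = 12.8
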